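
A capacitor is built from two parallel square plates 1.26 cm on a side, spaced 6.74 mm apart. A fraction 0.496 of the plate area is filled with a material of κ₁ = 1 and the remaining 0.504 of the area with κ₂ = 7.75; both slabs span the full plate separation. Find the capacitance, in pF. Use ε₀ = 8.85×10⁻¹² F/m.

0.918 pF

A = (1.26 cm)² = 1.59×10⁻⁴ m².
Side-by-side slabs ⇒ two capacitors in parallel, each spanning the full gap.
C₁ = κ₁ε₀A₁/d = 1.00 × 8.85×10⁻¹² × 7.87×10⁻⁵ / 6.74×10⁻³ = 1.03×10⁻¹³ F.
C₂ = κ₂ε₀A₂/d = 7.75 × 8.85×10⁻¹² × 8.00×10⁻⁵ / 6.74×10⁻³ = 8.14×10⁻¹³ F.
C = C₁ + C₂ = 9.18×10⁻¹³ F.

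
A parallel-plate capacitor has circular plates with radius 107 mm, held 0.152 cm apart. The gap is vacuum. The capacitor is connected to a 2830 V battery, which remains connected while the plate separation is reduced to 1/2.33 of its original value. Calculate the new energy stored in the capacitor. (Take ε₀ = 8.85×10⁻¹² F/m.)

A = π(107 mm)² = 3.60×10⁻² m².
Initially C₁ = ε₀A/d = 8.85×10⁻¹² × 3.60×10⁻² / 1.52×10⁻³ = 2.09×10⁻¹⁰ F.
U₁ = 8.39×10⁻⁴ J.
Battery connected ⇒ V is held fixed. C₂ = 2.33 C₁ and U = ½CV², so U₂/U₁ = C₂/C₁ = 2.33.
U₂ = 2.33 × 8.39×10⁻⁴ = 1.95×10⁻³ J.

U ≈ 1.95 mJ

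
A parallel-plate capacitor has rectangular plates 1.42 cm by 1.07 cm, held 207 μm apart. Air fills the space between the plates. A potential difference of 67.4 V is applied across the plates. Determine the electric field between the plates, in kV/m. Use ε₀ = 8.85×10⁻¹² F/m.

326 kV/m

E = V/d = 67.4 / 2.07×10⁻⁴ = 3.26×10⁵ V/m.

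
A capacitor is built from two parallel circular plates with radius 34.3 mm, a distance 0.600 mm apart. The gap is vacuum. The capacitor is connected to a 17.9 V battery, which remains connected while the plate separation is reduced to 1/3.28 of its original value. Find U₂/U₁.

3.28

Battery connected ⇒ V is held fixed.
C₂ = 3.28 C₁ and U = ½CV², so U₂/U₁ = C₂/C₁ = 3.28.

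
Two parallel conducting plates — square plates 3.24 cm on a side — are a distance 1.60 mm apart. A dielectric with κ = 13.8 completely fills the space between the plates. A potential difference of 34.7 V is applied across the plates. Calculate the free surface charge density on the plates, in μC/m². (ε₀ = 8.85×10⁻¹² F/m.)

2.65 μC/m²

A = (3.24 cm)² = 1.05×10⁻³ m².
C = κε₀A/d = 13.8 × 8.85×10⁻¹² × 1.05×10⁻³ / 1.60×10⁻³ = 8.01×10⁻¹¹ F.
σ = Q/A = CV/A = 8.01×10⁻¹¹ × 34.7 / 1.05×10⁻³ = 2.65×10⁻⁶ C/m².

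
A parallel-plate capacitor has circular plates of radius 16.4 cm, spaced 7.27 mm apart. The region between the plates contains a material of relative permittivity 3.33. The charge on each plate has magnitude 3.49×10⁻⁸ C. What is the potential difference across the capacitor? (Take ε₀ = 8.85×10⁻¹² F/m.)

102 V

A = π(16.4 cm)² = 8.45×10⁻² m².
C = κε₀A/d = 3.33 × 8.85×10⁻¹² × 8.45×10⁻² / 7.27×10⁻³ = 3.43×10⁻¹⁰ F.
V = Q/C = 3.49×10⁻⁸ / 3.43×10⁻¹⁰ = 1.02×10² V.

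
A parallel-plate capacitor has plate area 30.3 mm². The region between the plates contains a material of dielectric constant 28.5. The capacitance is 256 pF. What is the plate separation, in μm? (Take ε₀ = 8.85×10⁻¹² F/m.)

29.9 μm

A = 30.3 mm² = 3.03×10⁻⁵ m².
d = κε₀A/C = 28.5 × 8.85×10⁻¹² × 3.03×10⁻⁵ / 2.56×10⁻¹⁰ = 2.99×10⁻⁵ m.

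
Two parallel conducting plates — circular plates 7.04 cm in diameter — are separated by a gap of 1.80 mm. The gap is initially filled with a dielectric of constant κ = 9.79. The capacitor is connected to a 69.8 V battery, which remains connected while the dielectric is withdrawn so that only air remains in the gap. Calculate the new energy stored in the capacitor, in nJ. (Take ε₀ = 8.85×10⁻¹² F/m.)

A = π(7.04/2 cm)² = 3.89×10⁻³ m².
Initially C₁ = κε₀A/d = 9.79 × 8.85×10⁻¹² × 3.89×10⁻³ / 1.80×10⁻³ = 1.87×10⁻¹⁰ F.
U₁ = 4.56×10⁻⁷ J.
Battery connected ⇒ V is held fixed. C₂ = 0.102 C₁ and U = ½CV², so U₂/U₁ = C₂/C₁ = 0.102.
U₂ = 0.102 × 4.56×10⁻⁷ = 4.66×10⁻⁸ J.

U ≈ 46.6 nJ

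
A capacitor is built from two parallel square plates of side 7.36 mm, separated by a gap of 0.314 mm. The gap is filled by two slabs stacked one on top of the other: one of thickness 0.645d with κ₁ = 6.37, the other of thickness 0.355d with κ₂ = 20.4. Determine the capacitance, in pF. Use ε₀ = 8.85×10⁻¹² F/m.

C ≈ 12.9 pF

A = (7.36 mm)² = 5.42×10⁻⁵ m².
Stacked slabs ⇒ two capacitors in series, each with the full plate area.
C₁ = κ₁ε₀A/d₁ = 6.37 × 8.85×10⁻¹² × 5.42×10⁻⁵ / 2.03×10⁻⁴ = 1.51×10⁻¹¹ F.
C₂ = κ₂ε₀A/d₂ = 20.4 × 8.85×10⁻¹² × 5.42×10⁻⁵ / 1.11×10⁻⁴ = 8.77×10⁻¹¹ F.
C = (1/C₁ + 1/C₂)⁻¹ = 1.29×10⁻¹¹ F.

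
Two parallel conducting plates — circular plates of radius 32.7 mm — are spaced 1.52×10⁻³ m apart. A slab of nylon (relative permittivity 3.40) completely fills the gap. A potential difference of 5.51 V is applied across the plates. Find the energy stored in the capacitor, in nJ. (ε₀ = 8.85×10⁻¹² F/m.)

1.01 nJ

A = π(32.7 mm)² = 3.36×10⁻³ m².
C = κε₀A/d = 3.40 × 8.85×10⁻¹² × 3.36×10⁻³ / 1.52×10⁻³ = 6.65×10⁻¹¹ F.
U = ½CV² = ½ × 6.65×10⁻¹¹ × (5.51)² = 1.01×10⁻⁹ J.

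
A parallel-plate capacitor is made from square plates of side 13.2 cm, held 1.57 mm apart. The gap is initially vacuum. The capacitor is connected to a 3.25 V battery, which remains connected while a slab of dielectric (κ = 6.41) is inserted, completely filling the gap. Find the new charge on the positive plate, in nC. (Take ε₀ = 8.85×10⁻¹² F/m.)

Q ≈ 2.05 nC

A = (13.2 cm)² = 1.74×10⁻² m².
Initially C₁ = ε₀A/d = 8.85×10⁻¹² × 1.74×10⁻² / 1.57×10⁻³ = 9.82×10⁻¹¹ F.
Q₁ = 3.19×10⁻¹⁰ C.
Battery connected ⇒ V is held fixed. C₂ = 6.41 C₁ and Q = CV, so Q₂/Q₁ = C₂/C₁ = 6.41.
Q₂ = 6.41 × 3.19×10⁻¹⁰ = 2.05×10⁻⁹ C.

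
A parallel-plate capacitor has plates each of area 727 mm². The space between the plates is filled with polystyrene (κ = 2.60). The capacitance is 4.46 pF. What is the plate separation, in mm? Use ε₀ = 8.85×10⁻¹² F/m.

d ≈ 3.75 mm

A = 727 mm² = 7.27×10⁻⁴ m².
d = κε₀A/C = 2.60 × 8.85×10⁻¹² × 7.27×10⁻⁴ / 4.46×10⁻¹² = 3.75×10⁻³ m.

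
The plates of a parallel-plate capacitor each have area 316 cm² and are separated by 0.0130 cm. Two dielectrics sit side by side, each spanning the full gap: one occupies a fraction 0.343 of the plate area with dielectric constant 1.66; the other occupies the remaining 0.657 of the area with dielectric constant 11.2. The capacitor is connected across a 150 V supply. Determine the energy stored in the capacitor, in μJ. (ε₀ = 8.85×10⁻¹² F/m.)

A = 316 cm² = 3.16×10⁻² m².
Side-by-side slabs ⇒ two capacitors in parallel, each spanning the full gap.
C₁ = κ₁ε₀A₁/d = 1.66 × 8.85×10⁻¹² × 1.08×10⁻² / 1.30×10⁻⁴ = 1.22×10⁻⁹ F.
C₂ = κ₂ε₀A₂/d = 11.2 × 8.85×10⁻¹² × 2.08×10⁻² / 1.30×10⁻⁴ = 1.58×10⁻⁸ F.
C = C₁ + C₂ = 1.71×10⁻⁸ F.
U = ½CV² = ½ × 1.71×10⁻⁸ × (150)² = 1.92×10⁻⁴ J.

U ≈ 192 μJ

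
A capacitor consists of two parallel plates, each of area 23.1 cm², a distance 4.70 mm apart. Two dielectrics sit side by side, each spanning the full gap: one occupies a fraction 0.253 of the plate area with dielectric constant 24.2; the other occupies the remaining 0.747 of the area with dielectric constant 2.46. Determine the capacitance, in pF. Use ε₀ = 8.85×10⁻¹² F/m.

A = 23.1 cm² = 2.31×10⁻³ m².
Side-by-side slabs ⇒ two capacitors in parallel, each spanning the full gap.
C₁ = κ₁ε₀A₁/d = 24.2 × 8.85×10⁻¹² × 5.84×10⁻⁴ / 4.70×10⁻³ = 2.66×10⁻¹¹ F.
C₂ = κ₂ε₀A₂/d = 2.46 × 8.85×10⁻¹² × 1.73×10⁻³ / 4.70×10⁻³ = 7.99×10⁻¹² F.
C = C₁ + C₂ = 3.46×10⁻¹¹ F.

C ≈ 34.6 pF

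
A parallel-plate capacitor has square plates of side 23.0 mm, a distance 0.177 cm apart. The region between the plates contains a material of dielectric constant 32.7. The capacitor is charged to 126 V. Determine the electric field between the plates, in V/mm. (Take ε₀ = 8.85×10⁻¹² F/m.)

E = V/d = 126 / 1.77×10⁻³ = 7.12×10⁴ V/m.

71.2 V/mm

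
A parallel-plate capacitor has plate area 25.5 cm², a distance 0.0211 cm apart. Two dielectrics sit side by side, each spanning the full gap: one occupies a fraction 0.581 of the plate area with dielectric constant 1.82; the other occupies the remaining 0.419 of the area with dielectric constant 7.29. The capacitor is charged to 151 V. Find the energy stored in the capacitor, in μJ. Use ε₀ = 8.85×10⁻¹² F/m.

A = 25.5 cm² = 2.55×10⁻³ m².
Side-by-side slabs ⇒ two capacitors in parallel, each spanning the full gap.
C₁ = κ₁ε₀A₁/d = 1.82 × 8.85×10⁻¹² × 1.48×10⁻³ / 2.11×10⁻⁴ = 1.13×10⁻¹⁰ F.
C₂ = κ₂ε₀A₂/d = 7.29 × 8.85×10⁻¹² × 1.07×10⁻³ / 2.11×10⁻⁴ = 3.27×10⁻¹⁰ F.
C = C₁ + C₂ = 4.40×10⁻¹⁰ F.
U = ½CV² = ½ × 4.40×10⁻¹⁰ × (151)² = 5.01×10⁻⁶ J.

U ≈ 5.01 μJ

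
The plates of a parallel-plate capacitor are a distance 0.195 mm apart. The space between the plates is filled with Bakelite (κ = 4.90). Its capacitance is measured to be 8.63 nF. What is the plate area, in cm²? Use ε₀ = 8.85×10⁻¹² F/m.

A ≈ 388 cm²

A = Cd/(κε₀) = 8.63×10⁻⁹ × 1.95×10⁻⁴ / (4.90 × 8.85×10⁻¹²) = 3.88×10⁻² m².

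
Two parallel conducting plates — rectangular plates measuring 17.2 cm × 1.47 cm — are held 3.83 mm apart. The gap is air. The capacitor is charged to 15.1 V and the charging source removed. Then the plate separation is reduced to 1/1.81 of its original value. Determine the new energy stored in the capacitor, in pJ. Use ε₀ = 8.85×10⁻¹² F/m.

A = 17.2 × 1.47 cm² = 2.53×10⁻³ m².
Initially C₁ = ε₀A/d = 8.85×10⁻¹² × 2.53×10⁻³ / 3.83×10⁻³ = 5.84×10⁻¹² F.
U₁ = 6.66×10⁻¹⁰ J.
Isolated ⇒ Q is held fixed. C₂ = 1.81 C₁ and U = Q²/(2C), so U₂/U₁ = C₁/C₂ = 0.552.
U₂ = 0.552 × 6.66×10⁻¹⁰ = 3.68×10⁻¹⁰ J.

368 pJ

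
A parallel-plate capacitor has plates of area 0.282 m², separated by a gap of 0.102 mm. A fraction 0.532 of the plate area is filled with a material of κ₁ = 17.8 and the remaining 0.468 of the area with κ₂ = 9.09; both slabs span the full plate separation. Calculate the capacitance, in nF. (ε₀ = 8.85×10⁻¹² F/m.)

Side-by-side slabs ⇒ two capacitors in parallel, each spanning the full gap.
C₁ = κ₁ε₀A₁/d = 17.8 × 8.85×10⁻¹² × 0.150 / 1.02×10⁻⁴ = 2.32×10⁻⁷ F.
C₂ = κ₂ε₀A₂/d = 9.09 × 8.85×10⁻¹² × 0.132 / 1.02×10⁻⁴ = 1.04×10⁻⁷ F.
C = C₁ + C₂ = 3.36×10⁻⁷ F.

336 nF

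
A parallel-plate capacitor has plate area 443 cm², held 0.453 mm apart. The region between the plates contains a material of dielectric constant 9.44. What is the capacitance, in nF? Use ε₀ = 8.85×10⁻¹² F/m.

A = 443 cm² = 4.43×10⁻² m².
C = κε₀A/d = 9.44 × 8.85×10⁻¹² × 4.43×10⁻² / 4.53×10⁻⁴ = 8.17×10⁻⁹ F.

8.17 nF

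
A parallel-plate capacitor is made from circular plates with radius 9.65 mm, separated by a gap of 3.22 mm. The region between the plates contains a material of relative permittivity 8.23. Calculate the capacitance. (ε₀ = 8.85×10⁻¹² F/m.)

6.62 pF

A = π(9.65 mm)² = 2.93×10⁻⁴ m².
C = κε₀A/d = 8.23 × 8.85×10⁻¹² × 2.93×10⁻⁴ / 3.22×10⁻³ = 6.62×10⁻¹² F.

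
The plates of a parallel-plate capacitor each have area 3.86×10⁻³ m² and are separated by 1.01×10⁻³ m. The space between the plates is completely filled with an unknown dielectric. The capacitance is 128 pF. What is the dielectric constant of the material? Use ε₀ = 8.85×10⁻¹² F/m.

κ = Cd/(ε₀A) = 1.28×10⁻¹⁰ × 1.01×10⁻³ / (8.85×10⁻¹² × 3.86×10⁻³) = 3.78.

3.78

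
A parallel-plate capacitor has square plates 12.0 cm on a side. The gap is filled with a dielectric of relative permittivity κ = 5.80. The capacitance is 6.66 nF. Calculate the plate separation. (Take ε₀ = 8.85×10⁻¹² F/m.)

A = (12.0 cm)² = 1.44×10⁻² m².
d = κε₀A/C = 5.80 × 8.85×10⁻¹² × 1.44×10⁻² / 6.66×10⁻⁹ = 1.11×10⁻⁴ m.

d ≈ 111 μm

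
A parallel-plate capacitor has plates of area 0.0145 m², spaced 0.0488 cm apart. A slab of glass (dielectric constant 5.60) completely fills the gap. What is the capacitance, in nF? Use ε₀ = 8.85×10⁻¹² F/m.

C ≈ 1.47 nF

C = κε₀A/d = 5.60 × 8.85×10⁻¹² × 1.45×10⁻² / 4.88×10⁻⁴ = 1.47×10⁻⁹ F.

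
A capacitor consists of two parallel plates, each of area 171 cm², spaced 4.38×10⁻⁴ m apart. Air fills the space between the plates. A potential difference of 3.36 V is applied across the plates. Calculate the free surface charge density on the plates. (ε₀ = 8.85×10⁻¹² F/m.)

σ ≈ 67.9 nC/m²

A = 171 cm² = 1.71×10⁻² m².
C = ε₀A/d = 8.85×10⁻¹² × 1.71×10⁻² / 4.38×10⁻⁴ = 3.46×10⁻¹⁰ F.
σ = Q/A = CV/A = 3.46×10⁻¹⁰ × 3.36 / 1.71×10⁻² = 6.79×10⁻⁸ C/m².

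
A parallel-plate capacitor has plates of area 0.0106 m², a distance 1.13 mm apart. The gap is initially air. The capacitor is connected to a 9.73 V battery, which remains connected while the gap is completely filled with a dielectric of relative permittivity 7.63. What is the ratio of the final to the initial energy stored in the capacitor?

Battery connected ⇒ V is held fixed.
C₂ = 7.63 C₁ and U = ½CV², so U₂/U₁ = C₂/C₁ = 7.63.

U₂/U₁ ≈ 7.63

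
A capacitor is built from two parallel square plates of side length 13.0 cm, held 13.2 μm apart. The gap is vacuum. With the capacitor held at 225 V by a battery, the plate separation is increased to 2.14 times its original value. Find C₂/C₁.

C = ε₀A/d scales as 1/d, so C₂/C₁ = d₁/d₂ = 1/2.14 = 0.467.

C₂/C₁ ≈ 0.467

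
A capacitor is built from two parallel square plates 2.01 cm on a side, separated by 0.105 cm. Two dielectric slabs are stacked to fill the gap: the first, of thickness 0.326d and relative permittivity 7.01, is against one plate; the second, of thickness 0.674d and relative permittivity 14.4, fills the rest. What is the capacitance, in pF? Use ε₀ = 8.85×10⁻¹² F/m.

C ≈ 36.5 pF

A = (2.01 cm)² = 4.04×10⁻⁴ m².
Stacked slabs ⇒ two capacitors in series, each with the full plate area.
C₁ = κ₁ε₀A/d₁ = 7.01 × 8.85×10⁻¹² × 4.04×10⁻⁴ / 3.42×10⁻⁴ = 7.32×10⁻¹¹ F.
C₂ = κ₂ε₀A/d₂ = 14.4 × 8.85×10⁻¹² × 4.04×10⁻⁴ / 7.08×10⁻⁴ = 7.28×10⁻¹¹ F.
C = (1/C₁ + 1/C₂)⁻¹ = 3.65×10⁻¹¹ F.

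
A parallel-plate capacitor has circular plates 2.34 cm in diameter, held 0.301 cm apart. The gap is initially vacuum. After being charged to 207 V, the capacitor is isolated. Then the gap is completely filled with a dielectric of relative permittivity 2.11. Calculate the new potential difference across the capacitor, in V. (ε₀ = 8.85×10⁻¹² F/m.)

98.1 V

A = π(2.34/2 cm)² = 4.30×10⁻⁴ m².
Initially C₁ = ε₀A/d = 8.85×10⁻¹² × 4.30×10⁻⁴ / 3.01×10⁻³ = 1.26×10⁻¹² F.
V₁ = 2.07×10² V.
Isolated ⇒ Q is held fixed. C₂ = 2.11 C₁ and V = Q/C, so V₂/V₁ = C₁/C₂ = 0.474.
V₂ = 0.474 × 2.07×10² = 98.1 V.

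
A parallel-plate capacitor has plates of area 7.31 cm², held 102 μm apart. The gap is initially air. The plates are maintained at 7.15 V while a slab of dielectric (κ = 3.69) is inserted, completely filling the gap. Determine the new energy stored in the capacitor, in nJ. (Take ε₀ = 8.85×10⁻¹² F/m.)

5.98 nJ

A = 7.31 cm² = 7.31×10⁻⁴ m².
Initially C₁ = ε₀A/d = 8.85×10⁻¹² × 7.31×10⁻⁴ / 1.02×10⁻⁴ = 6.34×10⁻¹¹ F.
U₁ = 1.62×10⁻⁹ J.
Battery connected ⇒ V is held fixed. C₂ = 3.69 C₁ and U = ½CV², so U₂/U₁ = C₂/C₁ = 3.69.
U₂ = 3.69 × 1.62×10⁻⁹ = 5.98×10⁻⁹ J.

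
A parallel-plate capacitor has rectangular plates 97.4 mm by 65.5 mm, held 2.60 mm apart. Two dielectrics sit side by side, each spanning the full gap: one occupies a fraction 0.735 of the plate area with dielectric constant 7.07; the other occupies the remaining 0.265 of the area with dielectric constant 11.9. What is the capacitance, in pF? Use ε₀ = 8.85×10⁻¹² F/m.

A = 97.4 × 65.5 mm² = 6.38×10⁻³ m².
Side-by-side slabs ⇒ two capacitors in parallel, each spanning the full gap.
C₁ = κ₁ε₀A₁/d = 7.07 × 8.85×10⁻¹² × 4.69×10⁻³ / 2.60×10⁻³ = 1.13×10⁻¹⁰ F.
C₂ = κ₂ε₀A₂/d = 11.9 × 8.85×10⁻¹² × 1.69×10⁻³ / 2.60×10⁻³ = 6.85×10⁻¹¹ F.
C = C₁ + C₂ = 1.81×10⁻¹⁰ F.

181 pF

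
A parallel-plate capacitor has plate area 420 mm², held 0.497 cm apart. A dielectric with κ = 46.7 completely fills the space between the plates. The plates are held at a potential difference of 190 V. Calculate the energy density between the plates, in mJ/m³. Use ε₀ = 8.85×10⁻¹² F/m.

E = V/d = 190 / 4.97×10⁻³ = 3.82×10⁴ V/m.
u = ½κε₀E² = ½ × 46.7 × 8.85×10⁻¹² × (3.82×10⁴)² = 0.302 J/m³.

302 mJ/m³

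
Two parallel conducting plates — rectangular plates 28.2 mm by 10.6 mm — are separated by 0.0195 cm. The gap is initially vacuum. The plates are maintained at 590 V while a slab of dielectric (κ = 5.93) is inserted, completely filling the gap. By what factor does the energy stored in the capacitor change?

Battery connected ⇒ V is held fixed.
C₂ = 5.93 C₁ and U = ½CV², so U₂/U₁ = C₂/C₁ = 5.93.

5.93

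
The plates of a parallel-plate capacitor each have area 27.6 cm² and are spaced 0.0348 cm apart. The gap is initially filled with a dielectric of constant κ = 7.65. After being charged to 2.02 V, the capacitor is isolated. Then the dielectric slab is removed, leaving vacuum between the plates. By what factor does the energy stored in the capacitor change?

7.65

Isolated ⇒ Q is held fixed.
C₂ = 0.131 C₁ and U = Q²/(2C), so U₂/U₁ = C₁/C₂ = 7.65.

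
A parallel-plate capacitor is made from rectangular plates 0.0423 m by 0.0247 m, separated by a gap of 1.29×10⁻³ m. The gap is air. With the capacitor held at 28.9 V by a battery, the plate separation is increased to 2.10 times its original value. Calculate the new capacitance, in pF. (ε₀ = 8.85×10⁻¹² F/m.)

3.41 pF

A = 0.0423 × 0.0247 m² = 1.04×10⁻³ m².
Initially C₁ = ε₀A/d = 8.85×10⁻¹² × 1.04×10⁻³ / 1.29×10⁻³ = 7.17×10⁻¹² F.
C = ε₀A/d scales as 1/d, so C₂/C₁ = d₁/d₂ = 1/2.10 = 0.476.
C₂ = 0.476 × 7.17×10⁻¹² = 3.41×10⁻¹² F.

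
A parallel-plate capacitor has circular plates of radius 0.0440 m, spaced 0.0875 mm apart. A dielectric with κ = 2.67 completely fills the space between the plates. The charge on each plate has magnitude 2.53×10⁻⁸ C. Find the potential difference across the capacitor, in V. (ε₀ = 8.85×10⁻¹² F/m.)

V ≈ 15.4 V

A = π(0.0440 m)² = 6.08×10⁻³ m².
C = κε₀A/d = 2.67 × 8.85×10⁻¹² × 6.08×10⁻³ / 8.75×10⁻⁵ = 1.64×10⁻⁹ F.
V = Q/C = 2.53×10⁻⁸ / 1.64×10⁻⁹ = 15.4 V.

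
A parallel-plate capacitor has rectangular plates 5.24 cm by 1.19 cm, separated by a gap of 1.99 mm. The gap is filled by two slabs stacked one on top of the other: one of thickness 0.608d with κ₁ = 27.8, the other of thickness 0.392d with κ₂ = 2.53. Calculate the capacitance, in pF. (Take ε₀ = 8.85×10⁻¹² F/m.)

C ≈ 15.7 pF

A = 5.24 × 1.19 cm² = 6.24×10⁻⁴ m².
Stacked slabs ⇒ two capacitors in series, each with the full plate area.
C₁ = κ₁ε₀A/d₁ = 27.8 × 8.85×10⁻¹² × 6.24×10⁻⁴ / 1.21×10⁻³ = 1.27×10⁻¹⁰ F.
C₂ = κ₂ε₀A/d₂ = 2.53 × 8.85×10⁻¹² × 6.24×10⁻⁴ / 7.80×10⁻⁴ = 1.79×10⁻¹¹ F.
C = (1/C₁ + 1/C₂)⁻¹ = 1.57×10⁻¹¹ F.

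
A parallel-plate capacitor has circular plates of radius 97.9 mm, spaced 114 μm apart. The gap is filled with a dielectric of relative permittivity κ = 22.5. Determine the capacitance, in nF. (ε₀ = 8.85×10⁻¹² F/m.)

A = π(97.9 mm)² = 3.01×10⁻² m².
C = κε₀A/d = 22.5 × 8.85×10⁻¹² × 3.01×10⁻² / 1.14×10⁻⁴ = 5.26×10⁻⁸ F.

C ≈ 52.6 nF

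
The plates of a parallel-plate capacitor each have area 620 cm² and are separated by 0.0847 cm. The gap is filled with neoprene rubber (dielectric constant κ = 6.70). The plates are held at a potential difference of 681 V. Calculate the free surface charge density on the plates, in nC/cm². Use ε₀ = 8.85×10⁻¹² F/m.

σ ≈ 4.77 nC/cm²

A = 620 cm² = 6.20×10⁻² m².
C = κε₀A/d = 6.70 × 8.85×10⁻¹² × 6.20×10⁻² / 8.47×10⁻⁴ = 4.34×10⁻⁹ F.
σ = Q/A = CV/A = 4.34×10⁻⁹ × 681 / 6.20×10⁻² = 4.77×10⁻⁵ C/m².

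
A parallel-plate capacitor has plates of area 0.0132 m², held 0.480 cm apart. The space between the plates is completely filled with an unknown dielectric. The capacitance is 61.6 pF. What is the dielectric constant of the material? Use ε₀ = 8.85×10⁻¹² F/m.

κ = Cd/(ε₀A) = 6.16×10⁻¹¹ × 4.80×10⁻³ / (8.85×10⁻¹² × 1.32×10⁻²) = 2.53.

2.53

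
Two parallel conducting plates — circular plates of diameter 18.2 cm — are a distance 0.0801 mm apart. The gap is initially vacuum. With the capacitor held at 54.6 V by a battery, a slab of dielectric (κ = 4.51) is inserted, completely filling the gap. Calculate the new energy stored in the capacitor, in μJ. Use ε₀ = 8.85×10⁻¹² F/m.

19.3 μJ

A = π(18.2/2 cm)² = 2.60×10⁻² m².
Initially C₁ = ε₀A/d = 8.85×10⁻¹² × 2.60×10⁻² / 8.01×10⁻⁵ = 2.87×10⁻⁹ F.
U₁ = 4.28×10⁻⁶ J.
Battery connected ⇒ V is held fixed. C₂ = 4.51 C₁ and U = ½CV², so U₂/U₁ = C₂/C₁ = 4.51.
U₂ = 4.51 × 4.28×10⁻⁶ = 1.93×10⁻⁵ J.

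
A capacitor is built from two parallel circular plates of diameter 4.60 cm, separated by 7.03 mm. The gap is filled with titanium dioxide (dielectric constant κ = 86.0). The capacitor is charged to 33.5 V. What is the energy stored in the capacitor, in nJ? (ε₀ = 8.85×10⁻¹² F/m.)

101 nJ

A = π(4.60/2 cm)² = 1.66×10⁻³ m².
C = κε₀A/d = 86.0 × 8.85×10⁻¹² × 1.66×10⁻³ / 7.03×10⁻³ = 1.80×10⁻¹⁰ F.
U = ½CV² = ½ × 1.80×10⁻¹⁰ × (33.5)² = 1.01×10⁻⁷ J.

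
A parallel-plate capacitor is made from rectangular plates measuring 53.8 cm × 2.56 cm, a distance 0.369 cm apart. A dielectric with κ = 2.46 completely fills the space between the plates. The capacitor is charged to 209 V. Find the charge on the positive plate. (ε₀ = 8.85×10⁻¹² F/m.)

A = 53.8 × 2.56 cm² = 1.38×10⁻² m².
C = κε₀A/d = 2.46 × 8.85×10⁻¹² × 1.38×10⁻² / 3.69×10⁻³ = 8.13×10⁻¹¹ F.
Q = CV = 8.13×10⁻¹¹ × 209 = 1.70×10⁻⁸ C.

Q ≈ 17.0 nC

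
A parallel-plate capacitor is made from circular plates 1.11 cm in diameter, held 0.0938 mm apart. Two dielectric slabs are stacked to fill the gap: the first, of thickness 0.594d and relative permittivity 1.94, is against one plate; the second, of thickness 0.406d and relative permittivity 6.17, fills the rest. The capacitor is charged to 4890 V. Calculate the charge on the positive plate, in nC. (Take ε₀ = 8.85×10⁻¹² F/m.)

A = π(1.11/2 cm)² = 9.68×10⁻⁵ m².
Stacked slabs ⇒ two capacitors in series, each with the full plate area.
C₁ = κ₁ε₀A/d₁ = 1.94 × 8.85×10⁻¹² × 9.68×10⁻⁵ / 5.57×10⁻⁵ = 2.98×10⁻¹¹ F.
C₂ = κ₂ε₀A/d₂ = 6.17 × 8.85×10⁻¹² × 9.68×10⁻⁵ / 3.81×10⁻⁵ = 1.39×10⁻¹⁰ F.
C = (1/C₁ + 1/C₂)⁻¹ = 2.45×10⁻¹¹ F.
Q = CV = 2.45×10⁻¹¹ × 4890 = 1.20×10⁻⁷ C.

Q ≈ 120 nC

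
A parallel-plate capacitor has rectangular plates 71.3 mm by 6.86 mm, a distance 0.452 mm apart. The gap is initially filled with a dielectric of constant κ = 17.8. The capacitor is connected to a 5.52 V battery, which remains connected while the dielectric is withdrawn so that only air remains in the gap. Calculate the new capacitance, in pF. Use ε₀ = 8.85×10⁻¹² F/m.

C ≈ 9.58 pF

A = 71.3 × 6.86 mm² = 4.89×10⁻⁴ m².
Initially C₁ = κε₀A/d = 17.8 × 8.85×10⁻¹² × 4.89×10⁻⁴ / 4.52×10⁻⁴ = 1.70×10⁻¹⁰ F.
C = κε₀A/d scales with κ, so C₂/C₁ = 1/κ = 1/17.8 = 0.0562.
C₂ = 0.0562 × 1.70×10⁻¹⁰ = 9.58×10⁻¹² F.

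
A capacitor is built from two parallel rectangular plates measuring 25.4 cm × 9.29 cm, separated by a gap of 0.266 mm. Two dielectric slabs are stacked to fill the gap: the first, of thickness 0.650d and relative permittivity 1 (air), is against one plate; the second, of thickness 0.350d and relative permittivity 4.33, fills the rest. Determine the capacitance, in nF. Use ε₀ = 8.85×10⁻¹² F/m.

C ≈ 1.07 nF

A = 25.4 × 9.29 cm² = 2.36×10⁻² m².
Stacked slabs ⇒ two capacitors in series, each with the full plate area.
C₁ = κ₁ε₀A/d₁ = 1.00 × 8.85×10⁻¹² × 2.36×10⁻² / 1.73×10⁻⁴ = 1.21×10⁻⁹ F.
C₂ = κ₂ε₀A/d₂ = 4.33 × 8.85×10⁻¹² × 2.36×10⁻² / 9.31×10⁻⁵ = 9.71×10⁻⁹ F.
C = (1/C₁ + 1/C₂)⁻¹ = 1.07×10⁻⁹ F.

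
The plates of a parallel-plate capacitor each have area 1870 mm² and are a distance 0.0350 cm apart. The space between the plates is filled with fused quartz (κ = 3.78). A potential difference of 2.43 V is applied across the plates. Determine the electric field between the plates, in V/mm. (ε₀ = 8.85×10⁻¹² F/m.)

6.94 V/mm

E = V/d = 2.43 / 3.50×10⁻⁴ = 6.94×10³ V/m.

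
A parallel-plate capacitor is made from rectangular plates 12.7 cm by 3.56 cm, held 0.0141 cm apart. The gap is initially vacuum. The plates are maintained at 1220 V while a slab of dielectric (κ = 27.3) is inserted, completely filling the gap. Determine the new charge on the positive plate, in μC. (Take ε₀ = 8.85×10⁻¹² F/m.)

A = 12.7 × 3.56 cm² = 4.52×10⁻³ m².
Initially C₁ = ε₀A/d = 8.85×10⁻¹² × 4.52×10⁻³ / 1.41×10⁻⁴ = 2.84×10⁻¹⁰ F.
Q₁ = 3.46×10⁻⁷ C.
Battery connected ⇒ V is held fixed. C₂ = 27.3 C₁ and Q = CV, so Q₂/Q₁ = C₂/C₁ = 27.3.
Q₂ = 27.3 × 3.46×10⁻⁷ = 9.45×10⁻⁶ C.

Q ≈ 9.45 μC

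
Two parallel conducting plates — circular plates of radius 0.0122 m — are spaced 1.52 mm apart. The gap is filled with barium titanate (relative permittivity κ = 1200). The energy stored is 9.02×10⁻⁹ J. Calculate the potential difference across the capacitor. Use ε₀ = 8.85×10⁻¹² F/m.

A = π(0.0122 m)² = 4.68×10⁻⁴ m².
C = κε₀A/d = 1200 × 8.85×10⁻¹² × 4.68×10⁻⁴ / 1.52×10⁻³ = 3.27×10⁻⁹ F.
V = √(2U/C) = √(2 × 9.02×10⁻⁹ / 3.27×10⁻⁹) = 2.35 V.

2.35 V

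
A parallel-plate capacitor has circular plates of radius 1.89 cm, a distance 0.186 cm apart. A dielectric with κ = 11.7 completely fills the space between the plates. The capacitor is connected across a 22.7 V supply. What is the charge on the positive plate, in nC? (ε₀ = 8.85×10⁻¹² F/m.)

1.42 nC

A = π(1.89 cm)² = 1.12×10⁻³ m².
C = κε₀A/d = 11.7 × 8.85×10⁻¹² × 1.12×10⁻³ / 1.86×10⁻³ = 6.25×10⁻¹¹ F.
Q = CV = 6.25×10⁻¹¹ × 22.7 = 1.42×10⁻⁹ C.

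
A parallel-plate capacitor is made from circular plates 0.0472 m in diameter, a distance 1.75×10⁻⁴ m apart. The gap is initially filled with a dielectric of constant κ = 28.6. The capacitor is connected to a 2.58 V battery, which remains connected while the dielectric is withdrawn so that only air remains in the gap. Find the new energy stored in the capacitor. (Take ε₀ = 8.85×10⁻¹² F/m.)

A = π(0.0472/2 m)² = 1.75×10⁻³ m².
Initially C₁ = κε₀A/d = 28.6 × 8.85×10⁻¹² × 1.75×10⁻³ / 1.75×10⁻⁴ = 2.53×10⁻⁹ F.
U₁ = 8.42×10⁻⁹ J.
Battery connected ⇒ V is held fixed. C₂ = 0.0350 C₁ and U = ½CV², so U₂/U₁ = C₂/C₁ = 0.0350.
U₂ = 0.0350 × 8.42×10⁻⁹ = 2.95×10⁻¹⁰ J.

295 pJ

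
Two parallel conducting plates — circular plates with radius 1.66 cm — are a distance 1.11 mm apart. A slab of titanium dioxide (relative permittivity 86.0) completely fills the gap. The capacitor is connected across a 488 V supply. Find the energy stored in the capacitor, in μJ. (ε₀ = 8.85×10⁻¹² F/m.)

70.7 μJ

A = π(1.66 cm)² = 8.66×10⁻⁴ m².
C = κε₀A/d = 86.0 × 8.85×10⁻¹² × 8.66×10⁻⁴ / 1.11×10⁻³ = 5.94×10⁻¹⁰ F.
U = ½CV² = ½ × 5.94×10⁻¹⁰ × (488)² = 7.07×10⁻⁵ J.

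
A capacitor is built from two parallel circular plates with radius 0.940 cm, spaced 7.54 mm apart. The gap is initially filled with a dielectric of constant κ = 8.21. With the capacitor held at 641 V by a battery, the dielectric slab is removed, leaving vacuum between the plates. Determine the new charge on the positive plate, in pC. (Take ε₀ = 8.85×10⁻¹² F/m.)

A = π(0.940 cm)² = 2.78×10⁻⁴ m².
Initially C₁ = κε₀A/d = 8.21 × 8.85×10⁻¹² × 2.78×10⁻⁴ / 7.54×10⁻³ = 2.67×10⁻¹² F.
Q₁ = 1.71×10⁻⁹ C.
Battery connected ⇒ V is held fixed. C₂ = 0.122 C₁ and Q = CV, so Q₂/Q₁ = C₂/C₁ = 0.122.
Q₂ = 0.122 × 1.71×10⁻⁹ = 2.09×10⁻¹⁰ C.

209 pC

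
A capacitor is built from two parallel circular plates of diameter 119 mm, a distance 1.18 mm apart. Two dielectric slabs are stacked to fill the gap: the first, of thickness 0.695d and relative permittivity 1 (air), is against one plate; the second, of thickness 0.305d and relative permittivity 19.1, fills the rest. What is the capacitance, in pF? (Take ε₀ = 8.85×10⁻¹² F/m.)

A = π(119/2 mm)² = 1.11×10⁻² m².
Stacked slabs ⇒ two capacitors in series, each with the full plate area.
C₁ = κ₁ε₀A/d₁ = 1.00 × 8.85×10⁻¹² × 1.11×10⁻² / 8.20×10⁻⁴ = 1.20×10⁻¹⁰ F.
C₂ = κ₂ε₀A/d₂ = 19.1 × 8.85×10⁻¹² × 1.11×10⁻² / 3.60×10⁻⁴ = 5.22×10⁻⁹ F.
C = (1/C₁ + 1/C₂)⁻¹ = 1.17×10⁻¹⁰ F.

C ≈ 117 pF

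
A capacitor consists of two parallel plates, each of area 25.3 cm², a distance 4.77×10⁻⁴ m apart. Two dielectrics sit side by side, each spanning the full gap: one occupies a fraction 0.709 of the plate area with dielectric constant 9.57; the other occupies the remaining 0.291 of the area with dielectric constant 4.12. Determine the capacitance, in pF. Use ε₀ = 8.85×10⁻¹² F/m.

A = 25.3 cm² = 2.53×10⁻³ m².
Side-by-side slabs ⇒ two capacitors in parallel, each spanning the full gap.
C₁ = κ₁ε₀A₁/d = 9.57 × 8.85×10⁻¹² × 1.79×10⁻³ / 4.77×10⁻⁴ = 3.18×10⁻¹⁰ F.
C₂ = κ₂ε₀A₂/d = 4.12 × 8.85×10⁻¹² × 7.36×10⁻⁴ / 4.77×10⁻⁴ = 5.63×10⁻¹¹ F.
C = C₁ + C₂ = 3.75×10⁻¹⁰ F.

C ≈ 375 pF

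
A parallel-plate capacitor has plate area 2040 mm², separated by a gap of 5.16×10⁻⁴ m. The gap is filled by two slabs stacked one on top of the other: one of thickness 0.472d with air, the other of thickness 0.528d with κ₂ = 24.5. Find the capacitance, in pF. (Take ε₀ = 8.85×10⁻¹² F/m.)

C ≈ 70.9 pF

A = 2040 mm² = 2.04×10⁻³ m².
Stacked slabs ⇒ two capacitors in series, each with the full plate area.
C₁ = κ₁ε₀A/d₁ = 1.00 × 8.85×10⁻¹² × 2.04×10⁻³ / 2.44×10⁻⁴ = 7.41×10⁻¹¹ F.
C₂ = κ₂ε₀A/d₂ = 24.5 × 8.85×10⁻¹² × 2.04×10⁻³ / 2.72×10⁻⁴ = 1.62×10⁻⁹ F.
C = (1/C₁ + 1/C₂)⁻¹ = 7.09×10⁻¹¹ F.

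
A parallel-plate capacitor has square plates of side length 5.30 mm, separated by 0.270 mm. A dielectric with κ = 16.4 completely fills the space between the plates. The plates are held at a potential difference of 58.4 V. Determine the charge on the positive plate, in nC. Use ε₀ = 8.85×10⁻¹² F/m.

0.882 nC

A = (5.30 mm)² = 2.81×10⁻⁵ m².
C = κε₀A/d = 16.4 × 8.85×10⁻¹² × 2.81×10⁻⁵ / 2.70×10⁻⁴ = 1.51×10⁻¹¹ F.
Q = CV = 1.51×10⁻¹¹ × 58.4 = 8.82×10⁻¹⁰ C.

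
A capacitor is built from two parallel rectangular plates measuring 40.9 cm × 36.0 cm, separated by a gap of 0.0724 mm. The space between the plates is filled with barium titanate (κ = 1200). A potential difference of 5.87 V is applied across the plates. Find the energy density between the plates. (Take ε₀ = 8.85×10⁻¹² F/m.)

34.9 J/m³

E = V/d = 5.87 / 7.24×10⁻⁵ = 8.11×10⁴ V/m.
u = ½κε₀E² = ½ × 1200 × 8.85×10⁻¹² × (8.11×10⁴)² = 34.9 J/m³.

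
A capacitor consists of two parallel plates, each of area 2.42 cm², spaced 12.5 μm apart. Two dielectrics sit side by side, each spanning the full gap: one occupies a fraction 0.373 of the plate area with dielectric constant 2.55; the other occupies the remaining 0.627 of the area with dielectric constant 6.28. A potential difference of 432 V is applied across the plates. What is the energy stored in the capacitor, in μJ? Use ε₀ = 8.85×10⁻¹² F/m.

78.2 μJ

A = 2.42 cm² = 2.42×10⁻⁴ m².
Side-by-side slabs ⇒ two capacitors in parallel, each spanning the full gap.
C₁ = κ₁ε₀A₁/d = 2.55 × 8.85×10⁻¹² × 9.03×10⁻⁵ / 1.25×10⁻⁵ = 1.63×10⁻¹⁰ F.
C₂ = κ₂ε₀A₂/d = 6.28 × 8.85×10⁻¹² × 1.52×10⁻⁴ / 1.25×10⁻⁵ = 6.75×10⁻¹⁰ F.
C = C₁ + C₂ = 8.38×10⁻¹⁰ F.
U = ½CV² = ½ × 8.38×10⁻¹⁰ × (432)² = 7.82×10⁻⁵ J.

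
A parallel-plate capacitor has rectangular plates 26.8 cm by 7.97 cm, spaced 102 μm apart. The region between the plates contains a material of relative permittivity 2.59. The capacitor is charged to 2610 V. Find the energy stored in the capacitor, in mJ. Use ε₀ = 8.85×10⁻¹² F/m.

16.3 mJ

A = 26.8 × 7.97 cm² = 2.14×10⁻² m².
C = κε₀A/d = 2.59 × 8.85×10⁻¹² × 2.14×10⁻² / 1.02×10⁻⁴ = 4.80×10⁻⁹ F.
U = ½CV² = ½ × 4.80×10⁻⁹ × (2610)² = 1.63×10⁻² J.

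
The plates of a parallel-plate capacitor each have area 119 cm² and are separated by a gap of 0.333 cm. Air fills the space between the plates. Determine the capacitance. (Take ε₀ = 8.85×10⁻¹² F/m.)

A = 119 cm² = 1.19×10⁻² m².
C = ε₀A/d = 8.85×10⁻¹² × 1.19×10⁻² / 3.33×10⁻³ = 3.16×10⁻¹¹ F.

31.6 pF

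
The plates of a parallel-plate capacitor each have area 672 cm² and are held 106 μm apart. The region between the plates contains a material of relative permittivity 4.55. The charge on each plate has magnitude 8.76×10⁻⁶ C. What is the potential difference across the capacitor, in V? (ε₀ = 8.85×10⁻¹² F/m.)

A = 672 cm² = 6.72×10⁻² m².
C = κε₀A/d = 4.55 × 8.85×10⁻¹² × 6.72×10⁻² / 1.06×10⁻⁴ = 2.55×10⁻⁸ F.
V = Q/C = 8.76×10⁻⁶ / 2.55×10⁻⁸ = 3.43×10² V.

V ≈ 343 V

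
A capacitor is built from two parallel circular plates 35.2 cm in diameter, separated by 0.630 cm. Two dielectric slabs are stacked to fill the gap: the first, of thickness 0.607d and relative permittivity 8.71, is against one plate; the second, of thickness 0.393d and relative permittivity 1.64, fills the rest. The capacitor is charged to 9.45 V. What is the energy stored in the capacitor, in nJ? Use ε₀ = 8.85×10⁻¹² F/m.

A = π(35.2/2 cm)² = 9.73×10⁻² m².
Stacked slabs ⇒ two capacitors in series, each with the full plate area.
C₁ = κ₁ε₀A/d₁ = 8.71 × 8.85×10⁻¹² × 9.73×10⁻² / 3.82×10⁻³ = 1.96×10⁻⁹ F.
C₂ = κ₂ε₀A/d₂ = 1.64 × 8.85×10⁻¹² × 9.73×10⁻² / 2.48×10⁻³ = 5.70×10⁻¹⁰ F.
C = (1/C₁ + 1/C₂)⁻¹ = 4.42×10⁻¹⁰ F.
U = ½CV² = ½ × 4.42×10⁻¹⁰ × (9.45)² = 1.97×10⁻⁸ J.

19.7 nJ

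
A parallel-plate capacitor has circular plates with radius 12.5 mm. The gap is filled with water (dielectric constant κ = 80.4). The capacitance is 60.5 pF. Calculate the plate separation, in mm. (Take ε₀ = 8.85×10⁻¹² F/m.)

A = π(12.5 mm)² = 4.91×10⁻⁴ m².
d = κε₀A/C = 80.4 × 8.85×10⁻¹² × 4.91×10⁻⁴ / 6.05×10⁻¹¹ = 5.77×10⁻³ m.

d ≈ 5.77 mm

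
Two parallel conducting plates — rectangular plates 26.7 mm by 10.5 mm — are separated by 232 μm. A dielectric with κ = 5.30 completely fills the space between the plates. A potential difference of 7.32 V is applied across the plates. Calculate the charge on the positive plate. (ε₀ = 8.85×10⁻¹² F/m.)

A = 26.7 × 10.5 mm² = 2.80×10⁻⁴ m².
C = κε₀A/d = 5.30 × 8.85×10⁻¹² × 2.80×10⁻⁴ / 2.32×10⁻⁴ = 5.67×10⁻¹¹ F.
Q = CV = 5.67×10⁻¹¹ × 7.32 = 4.15×10⁻¹⁰ C.

415 pC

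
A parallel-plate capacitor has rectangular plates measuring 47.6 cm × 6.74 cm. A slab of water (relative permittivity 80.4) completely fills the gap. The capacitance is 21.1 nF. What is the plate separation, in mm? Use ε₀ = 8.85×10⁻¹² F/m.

d ≈ 1.08 mm

A = 47.6 × 6.74 cm² = 3.21×10⁻² m².
d = κε₀A/C = 80.4 × 8.85×10⁻¹² × 3.21×10⁻² / 2.11×10⁻⁸ = 1.08×10⁻³ m.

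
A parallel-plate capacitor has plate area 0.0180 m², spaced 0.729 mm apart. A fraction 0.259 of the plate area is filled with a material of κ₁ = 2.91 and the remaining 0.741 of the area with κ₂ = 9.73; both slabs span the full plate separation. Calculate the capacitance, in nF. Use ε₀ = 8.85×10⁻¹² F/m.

C ≈ 1.74 nF

Side-by-side slabs ⇒ two capacitors in parallel, each spanning the full gap.
C₁ = κ₁ε₀A₁/d = 2.91 × 8.85×10⁻¹² × 4.66×10⁻³ / 7.29×10⁻⁴ = 1.65×10⁻¹⁰ F.
C₂ = κ₂ε₀A₂/d = 9.73 × 8.85×10⁻¹² × 1.33×10⁻² / 7.29×10⁻⁴ = 1.58×10⁻⁹ F.
C = C₁ + C₂ = 1.74×10⁻⁹ F.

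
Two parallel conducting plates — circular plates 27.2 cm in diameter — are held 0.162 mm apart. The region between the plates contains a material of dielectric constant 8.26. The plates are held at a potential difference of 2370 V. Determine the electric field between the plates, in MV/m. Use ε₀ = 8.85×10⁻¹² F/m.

14.6 MV/m

E = V/d = 2370 / 1.62×10⁻⁴ = 1.46×10⁷ V/m.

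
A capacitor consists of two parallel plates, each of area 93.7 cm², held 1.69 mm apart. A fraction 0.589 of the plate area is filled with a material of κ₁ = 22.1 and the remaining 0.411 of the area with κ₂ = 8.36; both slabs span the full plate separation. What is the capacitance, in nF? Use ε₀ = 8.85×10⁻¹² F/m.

C ≈ 0.807 nF

A = 93.7 cm² = 9.37×10⁻³ m².
Side-by-side slabs ⇒ two capacitors in parallel, each spanning the full gap.
C₁ = κ₁ε₀A₁/d = 22.1 × 8.85×10⁻¹² × 5.52×10⁻³ / 1.69×10⁻³ = 6.39×10⁻¹⁰ F.
C₂ = κ₂ε₀A₂/d = 8.36 × 8.85×10⁻¹² × 3.85×10⁻³ / 1.69×10⁻³ = 1.69×10⁻¹⁰ F.
C = C₁ + C₂ = 8.07×10⁻¹⁰ F.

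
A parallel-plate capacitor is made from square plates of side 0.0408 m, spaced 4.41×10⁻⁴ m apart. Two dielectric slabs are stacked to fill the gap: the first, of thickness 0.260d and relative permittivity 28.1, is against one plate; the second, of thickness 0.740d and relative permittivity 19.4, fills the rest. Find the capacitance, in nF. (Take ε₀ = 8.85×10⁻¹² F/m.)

A = (0.0408 m)² = 1.66×10⁻³ m².
Stacked slabs ⇒ two capacitors in series, each with the full plate area.
C₁ = κ₁ε₀A/d₁ = 28.1 × 8.85×10⁻¹² × 1.66×10⁻³ / 1.15×10⁻⁴ = 3.61×10⁻⁹ F.
C₂ = κ₂ε₀A/d₂ = 19.4 × 8.85×10⁻¹² × 1.66×10⁻³ / 3.26×10⁻⁴ = 8.76×10⁻¹⁰ F.
C = (1/C₁ + 1/C₂)⁻¹ = 7.05×10⁻¹⁰ F.

C ≈ 0.705 nF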